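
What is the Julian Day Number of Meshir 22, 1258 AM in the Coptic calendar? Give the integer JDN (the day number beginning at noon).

2284320

In the proleptic Gregorian calendar the same day is 26 February 1542.
JDN 2400001 is 17 November 1858 CE (Gregorian), MJD 0; the target day is −115681 days from there, so JDN = 2284320.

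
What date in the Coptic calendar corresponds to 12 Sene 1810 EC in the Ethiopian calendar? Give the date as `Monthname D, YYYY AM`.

Both dates share Julian Day Number 2385239; in the Coptic calendar that is 12 Paoni 1534 AM.

Paoni 12, 1534 AM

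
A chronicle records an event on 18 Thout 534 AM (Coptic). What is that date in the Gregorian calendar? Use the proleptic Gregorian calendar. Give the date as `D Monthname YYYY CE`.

Julian Day Number of the source date = 2019725.
Converting JDN 2019725 to the Gregorian calendar gives 19 September 817 CE.

19 September 817 CE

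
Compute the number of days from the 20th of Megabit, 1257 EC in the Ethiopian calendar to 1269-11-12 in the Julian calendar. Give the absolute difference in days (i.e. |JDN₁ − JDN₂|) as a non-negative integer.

First date → JDN 2183174; second date → JDN 2184876.
The interval is |2183174 − 2184876| = 1702 days.

1702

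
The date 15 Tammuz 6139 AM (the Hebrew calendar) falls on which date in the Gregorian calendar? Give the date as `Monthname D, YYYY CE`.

July 1, 2379 CE

Julian Day Number of the source date = 2590153.
Converting JDN 2590153 to the Gregorian calendar gives 1 July 2379 CE.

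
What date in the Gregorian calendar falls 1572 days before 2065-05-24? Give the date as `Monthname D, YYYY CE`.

The starting date is JDN 2475430; 2475430 − 1572 = 2473858.
JDN 2473858 corresponds to February 2, 2061 CE.

February 2, 2061 CE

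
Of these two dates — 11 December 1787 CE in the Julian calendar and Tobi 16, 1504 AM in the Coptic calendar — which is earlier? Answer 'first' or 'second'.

First date → JDN 2374104; second date → JDN 2374136.
JDN 2374104 < JDN 2374136, so the first date is earlier.

first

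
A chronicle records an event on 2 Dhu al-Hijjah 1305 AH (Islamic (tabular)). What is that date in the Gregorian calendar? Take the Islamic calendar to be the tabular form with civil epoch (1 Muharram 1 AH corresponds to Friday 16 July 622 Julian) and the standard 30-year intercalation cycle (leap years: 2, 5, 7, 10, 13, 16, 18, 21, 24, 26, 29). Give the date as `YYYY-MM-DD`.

1888-08-10

Both dates share Julian Day Number 2410860; in the Gregorian calendar that is 10 August 1888 CE.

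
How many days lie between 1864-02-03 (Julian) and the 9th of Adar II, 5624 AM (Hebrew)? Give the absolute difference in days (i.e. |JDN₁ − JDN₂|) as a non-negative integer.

JDN of the first date = 2401917.
JDN of the second date = 2401948.
|2401948 − 2401917| = 31.

31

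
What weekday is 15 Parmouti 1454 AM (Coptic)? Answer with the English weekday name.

Monday

In the Gregorian calendar this is 21 April 1738 (JDN 2355962).
2355962 ≡ 0 (mod 7); counting from Monday = 0 gives Monday.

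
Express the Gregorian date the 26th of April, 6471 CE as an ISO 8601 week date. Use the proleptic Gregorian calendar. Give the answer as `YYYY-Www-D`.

6471-W17-7

The weekday is Sunday (ISO weekday 7).
That Sunday belongs to ISO week 17 of ISO year 6471.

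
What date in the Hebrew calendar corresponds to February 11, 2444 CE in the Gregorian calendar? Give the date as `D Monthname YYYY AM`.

Julian Day Number of the source date = 2613754.
Converting JDN 2613754 to the Hebrew calendar gives 22 Shevat 6204 AM.

22 Shevat 6204 AM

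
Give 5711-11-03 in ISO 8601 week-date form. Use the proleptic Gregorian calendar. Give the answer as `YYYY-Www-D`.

5711-W45-2

The weekday is Tuesday (ISO weekday 2).
That Tuesday belongs to ISO week 45 of ISO year 5711.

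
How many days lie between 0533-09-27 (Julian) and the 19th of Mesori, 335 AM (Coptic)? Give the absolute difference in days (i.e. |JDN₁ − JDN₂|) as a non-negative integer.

JDN of the first date = 1916006.
JDN of the second date = 1947371.
|1947371 − 1916006| = 31365.

31365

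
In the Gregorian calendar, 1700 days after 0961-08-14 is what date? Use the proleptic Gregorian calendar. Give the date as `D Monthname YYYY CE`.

The starting date is JDN 2072284; 2072284 + 1700 = 2073984.
JDN 2073984 corresponds to 10 April 966 CE.

10 April 966 CE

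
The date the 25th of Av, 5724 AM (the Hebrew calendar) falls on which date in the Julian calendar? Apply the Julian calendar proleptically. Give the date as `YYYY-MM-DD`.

The source date corresponds to 3 August 1964 in the Gregorian calendar (JDN 2438611).
That day falls on 21 July 1964 CE in the Julian calendar.

1964-07-21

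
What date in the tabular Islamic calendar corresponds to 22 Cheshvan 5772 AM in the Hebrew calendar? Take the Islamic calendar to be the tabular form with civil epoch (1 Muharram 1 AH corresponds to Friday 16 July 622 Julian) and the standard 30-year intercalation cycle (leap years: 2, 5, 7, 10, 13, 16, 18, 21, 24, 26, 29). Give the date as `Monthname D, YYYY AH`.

Julian Day Number of the source date = 2455885.
Converting JDN 2455885 to the tabular Islamic calendar gives 22 Dhu al-Hijjah 1432 AH.

Dhu al-Hijjah 22, 1432 AH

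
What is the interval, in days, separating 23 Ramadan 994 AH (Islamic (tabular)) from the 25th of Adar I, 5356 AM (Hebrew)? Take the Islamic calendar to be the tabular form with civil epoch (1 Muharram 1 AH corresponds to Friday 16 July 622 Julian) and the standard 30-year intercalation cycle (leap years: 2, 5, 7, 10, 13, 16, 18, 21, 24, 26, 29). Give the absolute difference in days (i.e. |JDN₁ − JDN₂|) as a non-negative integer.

JDN of the first date = 2300584.
JDN of the second date = 2304041.
|2304041 − 2300584| = 3457.

3457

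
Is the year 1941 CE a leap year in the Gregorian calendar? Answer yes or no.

1941 is not divisible by 4, so it is a common year.

no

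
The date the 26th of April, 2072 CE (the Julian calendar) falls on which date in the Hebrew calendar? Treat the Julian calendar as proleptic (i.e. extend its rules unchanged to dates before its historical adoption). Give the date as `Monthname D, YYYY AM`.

Iyar 21, 5832 AM

Both dates share Julian Day Number 2477972; in the Hebrew calendar that is 21 Iyar 5832 AM.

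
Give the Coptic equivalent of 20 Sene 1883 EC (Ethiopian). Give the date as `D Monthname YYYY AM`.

20 Paoni 1607 AM

Both dates share Julian Day Number 2411910; in the Coptic calendar that is 20 Paoni 1607 AM.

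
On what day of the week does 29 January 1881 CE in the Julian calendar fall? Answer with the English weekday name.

Thursday

In the Gregorian calendar this is 10 February 1881 (JDN 2408122).
2408122 ≡ 3 (mod 7); counting from Monday = 0 gives Thursday.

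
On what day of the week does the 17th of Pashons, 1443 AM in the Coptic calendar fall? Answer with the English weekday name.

Friday

This is JDN 2351976 (23 May 1727 Gregorian).
2351976 ≡ 4 (mod 7); counting from Monday = 0 gives Friday.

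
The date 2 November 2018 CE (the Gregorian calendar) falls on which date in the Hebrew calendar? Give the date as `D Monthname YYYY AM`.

24 Cheshvan 5779 AM

Both dates share Julian Day Number 2458425; in the Hebrew calendar that is 24 Cheshvan 5779 AM.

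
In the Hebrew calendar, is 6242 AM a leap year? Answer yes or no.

Hebrew year 6242 is year 10 of its 19-year Metonic cycle; leap years are at positions 3, 6, 8, 11, 14, 17, 19, so it is a common year (12 months).

no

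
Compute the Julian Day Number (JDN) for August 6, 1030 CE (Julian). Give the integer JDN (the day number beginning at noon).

In the proleptic Gregorian calendar the same day is 12 August 1030.
JDN 2299161 is 15 October 1582 CE (Gregorian); the target day is −201678 days from there, so JDN = 2097483.

2097483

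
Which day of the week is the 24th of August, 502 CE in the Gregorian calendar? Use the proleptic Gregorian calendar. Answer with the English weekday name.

Thursday

JDN 1904647 mod 7 = 3, and JDN 0 was a Monday, so this is a Thursday.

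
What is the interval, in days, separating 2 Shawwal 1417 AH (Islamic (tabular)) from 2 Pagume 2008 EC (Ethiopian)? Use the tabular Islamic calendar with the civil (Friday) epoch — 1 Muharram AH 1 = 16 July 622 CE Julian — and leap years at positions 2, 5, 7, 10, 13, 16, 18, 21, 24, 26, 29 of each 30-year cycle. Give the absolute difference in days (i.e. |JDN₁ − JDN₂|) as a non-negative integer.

7149

JDN of the first date = 2450490.
JDN of the second date = 2457639.
|2457639 − 2450490| = 7149.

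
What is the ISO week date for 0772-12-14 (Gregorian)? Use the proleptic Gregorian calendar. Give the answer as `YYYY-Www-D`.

The weekday is Thursday (ISO weekday 4).
That Thursday belongs to ISO week 50 of ISO year 772.

0772-W50-4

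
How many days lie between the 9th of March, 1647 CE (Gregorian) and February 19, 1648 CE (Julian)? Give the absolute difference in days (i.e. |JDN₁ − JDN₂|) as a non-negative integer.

357

First date → JDN 2322682; second date → JDN 2323039.
The interval is |2322682 − 2323039| = 357 days.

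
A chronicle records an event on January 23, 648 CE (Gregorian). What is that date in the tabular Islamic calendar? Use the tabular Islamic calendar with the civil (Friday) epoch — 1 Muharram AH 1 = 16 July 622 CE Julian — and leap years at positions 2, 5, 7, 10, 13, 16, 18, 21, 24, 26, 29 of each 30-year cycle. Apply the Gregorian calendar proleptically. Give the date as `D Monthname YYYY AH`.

Both dates share Julian Day Number 1957759; in the tabular Islamic calendar that is 17 Rabi' al-Thani 27 AH.

17 Rabi' al-Thani 27 AH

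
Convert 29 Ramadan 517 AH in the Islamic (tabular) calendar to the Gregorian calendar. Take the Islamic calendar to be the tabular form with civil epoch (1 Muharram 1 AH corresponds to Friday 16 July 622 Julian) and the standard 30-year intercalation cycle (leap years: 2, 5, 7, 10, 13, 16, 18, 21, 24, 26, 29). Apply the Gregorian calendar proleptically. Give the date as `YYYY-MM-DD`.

1123-11-27

Julian Day Number of the source date = 2131557.
Converting JDN 2131557 to the Gregorian calendar gives 27 November 1123 CE.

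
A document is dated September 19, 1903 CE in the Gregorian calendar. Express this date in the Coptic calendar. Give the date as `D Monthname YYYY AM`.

8 Thout 1620 AM

Both dates share Julian Day Number 2416377; in the Coptic calendar that is 8 Thout 1620 AM.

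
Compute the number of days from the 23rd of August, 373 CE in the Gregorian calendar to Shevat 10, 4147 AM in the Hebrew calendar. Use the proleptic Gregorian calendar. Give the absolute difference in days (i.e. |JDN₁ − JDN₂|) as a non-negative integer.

4895

JDN of the first date = 1857530.
JDN of the second date = 1862425.
|1862425 − 1857530| = 4895.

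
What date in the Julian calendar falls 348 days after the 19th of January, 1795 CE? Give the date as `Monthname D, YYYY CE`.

JDN of the 19th of January, 1795 CE = 2376700.
2376700 + 348 = 2377048.
JDN 2377048 in the Julian calendar is January 2, 1796 CE.

January 2, 1796 CE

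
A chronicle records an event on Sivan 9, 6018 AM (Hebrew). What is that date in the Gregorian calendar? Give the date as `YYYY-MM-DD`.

2258-06-12

Julian Day Number of the source date = 2545940.
Converting JDN 2545940 to the Gregorian calendar gives 12 June 2258 CE.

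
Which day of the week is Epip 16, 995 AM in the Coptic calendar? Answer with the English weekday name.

Monday

This is JDN 2188403 (17 July 1279 Gregorian).
JDN 2188403 mod 7 = 0, and JDN 0 was a Monday, so this is a Monday.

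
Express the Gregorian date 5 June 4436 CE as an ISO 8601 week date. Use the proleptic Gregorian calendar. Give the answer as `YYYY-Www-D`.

4436-W23-4

The weekday is Thursday (ISO weekday 4).
That Thursday belongs to ISO week 23 of ISO year 4436.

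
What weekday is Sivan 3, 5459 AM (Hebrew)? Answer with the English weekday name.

Sunday

Equivalently 31 May 1699 Gregorian, JDN 2341758.
2341758 ≡ 6 (mod 7); counting from Monday = 0 gives Sunday.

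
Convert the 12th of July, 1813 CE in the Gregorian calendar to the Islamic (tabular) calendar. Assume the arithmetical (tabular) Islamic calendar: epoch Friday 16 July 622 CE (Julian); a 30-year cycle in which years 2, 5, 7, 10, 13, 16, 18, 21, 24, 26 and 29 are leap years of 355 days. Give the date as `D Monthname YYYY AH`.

13 Rajab 1228 AH

Both dates share Julian Day Number 2383437; in the tabular Islamic calendar that is 13 Rajab 1228 AH.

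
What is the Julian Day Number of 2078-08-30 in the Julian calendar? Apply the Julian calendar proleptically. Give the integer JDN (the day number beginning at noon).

2480289

In the Gregorian calendar the same day is 12 September 2078.
JDN 2451545 is 1 January 2000 CE (Gregorian); the target day is +28744 days from there, so JDN = 2480289.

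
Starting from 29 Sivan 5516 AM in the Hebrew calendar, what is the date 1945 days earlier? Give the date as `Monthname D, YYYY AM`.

Adar 4, 5511 AM

Counting 1945 days back from JDN 2362604 reaches JDN 2360659, which is Adar 4, 5511 AM.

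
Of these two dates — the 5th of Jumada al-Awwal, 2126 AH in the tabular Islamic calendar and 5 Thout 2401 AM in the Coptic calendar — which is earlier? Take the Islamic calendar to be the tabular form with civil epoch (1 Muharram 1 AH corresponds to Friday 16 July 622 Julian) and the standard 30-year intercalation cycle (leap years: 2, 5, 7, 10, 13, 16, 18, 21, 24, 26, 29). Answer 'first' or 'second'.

The two dates have Julian Day Numbers 2701591 and 2701634 respectively.
Since 2701591 < 2701634, the first date comes first.

first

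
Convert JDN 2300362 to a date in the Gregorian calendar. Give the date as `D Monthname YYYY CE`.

JDN 2451545 is 1 Jan 2000; 2300362 is −151183 days from there.

28 January 1586 CE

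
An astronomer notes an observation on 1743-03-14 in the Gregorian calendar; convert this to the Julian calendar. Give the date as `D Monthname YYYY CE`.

For dates in this range the Gregorian date is 11 days ahead of the Julian.
14 March 1743 Gregorian − 11 days → 3 March 1743 Julian.

3 March 1743 CE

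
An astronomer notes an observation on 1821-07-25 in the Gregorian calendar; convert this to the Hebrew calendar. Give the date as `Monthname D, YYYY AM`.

Both dates share Julian Day Number 2386372; in the Hebrew calendar that is 25 Tammuz 5581 AM.

Tammuz 25, 5581 AM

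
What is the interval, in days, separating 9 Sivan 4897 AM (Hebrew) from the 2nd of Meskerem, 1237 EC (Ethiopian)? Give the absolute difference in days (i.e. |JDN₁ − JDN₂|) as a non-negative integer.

39173

JDN of the first date = 2136498.
JDN of the second date = 2175671.
|2175671 − 2136498| = 39173.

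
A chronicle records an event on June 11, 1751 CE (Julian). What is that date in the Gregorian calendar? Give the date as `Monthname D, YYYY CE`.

June 22, 1751 CE

The Julian–Gregorian offset here is 11 days (Julian trailing).
11 June 1751 Julian + 11 days → 22 June 1751 Gregorian.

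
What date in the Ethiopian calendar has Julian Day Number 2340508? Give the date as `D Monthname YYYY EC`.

21 Tahsas 1688 EC

The Gregorian equivalent of JDN 2340508 is 28 December 1695.
In the Ethiopian calendar that day is 21 Tahsas 1688 EC.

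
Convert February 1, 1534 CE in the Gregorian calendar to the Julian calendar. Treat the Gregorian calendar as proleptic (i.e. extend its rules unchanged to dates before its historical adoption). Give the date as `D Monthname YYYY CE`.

22 January 1534 CE

For dates in this range the Gregorian date is 10 days ahead of the Julian.
1 February 1534 Gregorian − 10 days → 22 January 1534 Julian.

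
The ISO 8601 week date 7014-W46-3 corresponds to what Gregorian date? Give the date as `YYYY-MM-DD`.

7014-11-16

ISO week 1 of 7014 is the week containing the first Thursday of 7014.
Week 46, day 3 (Wednesday) lands on 7014-11-16.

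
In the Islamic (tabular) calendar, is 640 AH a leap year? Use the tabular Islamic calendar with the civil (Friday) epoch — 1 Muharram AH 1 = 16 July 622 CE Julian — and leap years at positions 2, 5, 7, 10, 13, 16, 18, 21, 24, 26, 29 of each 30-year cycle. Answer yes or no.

Year 640 AH is year 10 of its 30-year cycle; leap positions are 2, 5, 7, 10, 13, 16, 18, 21, 24, 26, 29, so it is a leap year (355 days).

yes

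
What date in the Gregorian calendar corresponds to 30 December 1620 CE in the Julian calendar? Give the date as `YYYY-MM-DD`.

1621-01-09

The Julian–Gregorian offset here is 10 days (Julian trailing).
30 December 1620 Julian + 10 days → 9 January 1621 Gregorian.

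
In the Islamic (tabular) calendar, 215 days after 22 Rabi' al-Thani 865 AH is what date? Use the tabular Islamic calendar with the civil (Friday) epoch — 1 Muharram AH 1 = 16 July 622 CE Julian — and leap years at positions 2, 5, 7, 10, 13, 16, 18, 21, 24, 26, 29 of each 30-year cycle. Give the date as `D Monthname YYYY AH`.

1 Dhu al-Hijjah 865 AH

JDN of 22 Rabi' al-Thani 865 AH = 2254723.
2254723 + 215 = 2254938.
JDN 2254938 in the tabular Islamic calendar is 1 Dhu al-Hijjah 865 AH.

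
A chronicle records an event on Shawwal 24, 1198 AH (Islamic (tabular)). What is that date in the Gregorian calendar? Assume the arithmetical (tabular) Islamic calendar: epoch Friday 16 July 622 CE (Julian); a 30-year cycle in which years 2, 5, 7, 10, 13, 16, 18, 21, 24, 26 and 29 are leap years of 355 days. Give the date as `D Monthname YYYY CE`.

10 September 1784 CE

Both dates share Julian Day Number 2372906; in the Gregorian calendar that is 10 September 1784 CE.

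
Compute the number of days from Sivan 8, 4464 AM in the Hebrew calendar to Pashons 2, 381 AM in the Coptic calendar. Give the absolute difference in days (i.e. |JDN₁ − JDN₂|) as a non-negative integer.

JDN of the first date = 1978330.
JDN of the second date = 1964066.
|1964066 − 1978330| = 14264.

14264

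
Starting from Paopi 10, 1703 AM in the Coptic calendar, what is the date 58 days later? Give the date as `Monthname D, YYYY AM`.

Koiak 8, 1703 AM

JDN of Paopi 10, 1703 AM = 2446724.
2446724 + 58 = 2446782.
JDN 2446782 in the Coptic calendar is Koiak 8, 1703 AM.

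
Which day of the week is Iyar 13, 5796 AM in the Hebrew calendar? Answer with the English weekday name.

This is JDN 2464824 (10 May 2036 Gregorian).
Since JDN mod 7 = 5 (0 = Monday), the day is Saturday.

Saturday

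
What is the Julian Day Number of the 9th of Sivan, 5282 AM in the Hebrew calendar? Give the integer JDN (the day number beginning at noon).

2277123

In the proleptic Gregorian calendar the same day is 14 June 1522.
JDN 2400001 is 17 November 1858 CE (Gregorian), MJD 0; the target day is −122878 days from there, so JDN = 2277123.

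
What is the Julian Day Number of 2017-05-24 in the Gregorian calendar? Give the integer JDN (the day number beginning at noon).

JDN 2400001 is 17 November 1858 CE (Gregorian), MJD 0; the target day is +57897 days from there, so JDN = 2457898.

2457898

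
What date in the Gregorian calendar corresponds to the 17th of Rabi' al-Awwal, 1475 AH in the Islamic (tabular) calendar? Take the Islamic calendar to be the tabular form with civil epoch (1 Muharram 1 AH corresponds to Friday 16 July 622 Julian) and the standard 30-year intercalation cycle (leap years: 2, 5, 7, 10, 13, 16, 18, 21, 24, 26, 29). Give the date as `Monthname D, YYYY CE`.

Julian Day Number of the source date = 2470851.
Converting JDN 2470851 to the Gregorian calendar gives 9 November 2052 CE.

November 9, 2052 CE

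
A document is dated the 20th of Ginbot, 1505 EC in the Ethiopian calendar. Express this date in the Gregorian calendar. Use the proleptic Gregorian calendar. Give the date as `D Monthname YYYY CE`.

Julian Day Number of the source date = 2273816.
Converting JDN 2273816 to the Gregorian calendar gives 25 May 1513 CE.

25 May 1513 CE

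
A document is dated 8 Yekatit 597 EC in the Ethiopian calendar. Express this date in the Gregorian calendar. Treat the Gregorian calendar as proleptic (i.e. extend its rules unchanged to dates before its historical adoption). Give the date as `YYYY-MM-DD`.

0605-02-05

Julian Day Number of the source date = 1942067.
Converting JDN 1942067 to the Gregorian calendar gives 5 February 605 CE.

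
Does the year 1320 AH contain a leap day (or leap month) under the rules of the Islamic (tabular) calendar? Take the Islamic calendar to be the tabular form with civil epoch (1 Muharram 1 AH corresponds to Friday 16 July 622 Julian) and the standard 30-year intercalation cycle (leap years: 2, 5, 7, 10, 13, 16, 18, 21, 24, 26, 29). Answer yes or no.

Year 1320 AH is year 30 of its 30-year cycle; leap positions are 2, 5, 7, 10, 13, 16, 18, 21, 24, 26, 29, so it is a common year (354 days).

no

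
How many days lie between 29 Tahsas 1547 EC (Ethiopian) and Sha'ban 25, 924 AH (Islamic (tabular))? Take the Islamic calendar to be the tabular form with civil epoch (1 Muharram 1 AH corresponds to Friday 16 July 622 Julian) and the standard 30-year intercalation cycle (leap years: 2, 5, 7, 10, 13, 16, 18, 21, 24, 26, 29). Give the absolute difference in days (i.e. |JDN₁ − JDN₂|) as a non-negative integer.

JDN of the first date = 2289015.
JDN of the second date = 2275751.
|2275751 − 2289015| = 13264.

13264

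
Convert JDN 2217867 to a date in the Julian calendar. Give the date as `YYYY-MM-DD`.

JDN 2217867 is 18 March 1360 in the proleptic Gregorian calendar.
In the Julian calendar that day is 1360-03-10.

1360-03-10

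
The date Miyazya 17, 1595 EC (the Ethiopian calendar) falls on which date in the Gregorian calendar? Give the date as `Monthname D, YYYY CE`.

Both dates share Julian Day Number 2306655; in the Gregorian calendar that is 22 April 1603 CE.

April 22, 1603 CE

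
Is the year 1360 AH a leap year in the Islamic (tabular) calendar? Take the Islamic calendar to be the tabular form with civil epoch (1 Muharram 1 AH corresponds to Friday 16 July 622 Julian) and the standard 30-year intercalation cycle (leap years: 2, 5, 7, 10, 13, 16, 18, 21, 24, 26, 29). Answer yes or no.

yes

Year 1360 AH is year 10 of its 30-year cycle; leap positions are 2, 5, 7, 10, 13, 16, 18, 21, 24, 26, 29, so it is a leap year (355 days).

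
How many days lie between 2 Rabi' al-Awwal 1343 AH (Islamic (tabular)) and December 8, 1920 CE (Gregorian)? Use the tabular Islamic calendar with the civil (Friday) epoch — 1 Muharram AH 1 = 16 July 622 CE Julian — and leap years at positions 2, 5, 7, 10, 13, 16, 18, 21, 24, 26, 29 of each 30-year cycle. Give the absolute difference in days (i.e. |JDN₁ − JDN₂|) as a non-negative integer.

First date → JDN 2424060; second date → JDN 2422667.
The interval is |2424060 − 2422667| = 1393 days.

1393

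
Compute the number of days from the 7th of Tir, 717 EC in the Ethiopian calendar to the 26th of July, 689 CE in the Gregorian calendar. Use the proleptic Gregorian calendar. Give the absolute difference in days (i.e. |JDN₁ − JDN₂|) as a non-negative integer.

12947

First date → JDN 1985866; second date → JDN 1972919.
The interval is |1985866 − 1972919| = 12947 days.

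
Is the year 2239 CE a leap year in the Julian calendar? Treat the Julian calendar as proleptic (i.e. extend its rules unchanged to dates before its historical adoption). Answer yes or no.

no

2239 mod 4 = 3, so it is a common year in the Julian calendar.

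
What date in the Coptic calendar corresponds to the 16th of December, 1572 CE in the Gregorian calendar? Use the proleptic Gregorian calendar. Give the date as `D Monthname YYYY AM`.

Both dates share Julian Day Number 2295571; in the Coptic calendar that is 10 Koiak 1289 AM.

10 Koiak 1289 AM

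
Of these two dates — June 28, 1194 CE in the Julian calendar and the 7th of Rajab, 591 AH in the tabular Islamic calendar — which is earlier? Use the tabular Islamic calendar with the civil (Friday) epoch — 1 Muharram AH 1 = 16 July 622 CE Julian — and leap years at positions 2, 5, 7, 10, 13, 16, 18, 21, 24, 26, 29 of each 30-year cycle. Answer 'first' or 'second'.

first

First date → JDN 2157345; second date → JDN 2157699.
JDN 2157345 < JDN 2157699, so the first date is earlier.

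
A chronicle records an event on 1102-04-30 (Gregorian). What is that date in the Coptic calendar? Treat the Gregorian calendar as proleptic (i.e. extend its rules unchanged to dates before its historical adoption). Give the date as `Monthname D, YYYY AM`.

Both dates share Julian Day Number 2123676; in the Coptic calendar that is 28 Parmouti 818 AM.

Parmouti 28, 818 AM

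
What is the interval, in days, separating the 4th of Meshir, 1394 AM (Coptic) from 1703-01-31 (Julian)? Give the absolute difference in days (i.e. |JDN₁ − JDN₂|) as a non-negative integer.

9133

JDN of the first date = 2333976.
JDN of the second date = 2343109.
|2343109 − 2333976| = 9133.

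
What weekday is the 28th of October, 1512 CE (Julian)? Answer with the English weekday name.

Thursday

In the proleptic Gregorian calendar this is 7 November 1512 (JDN 2273617).
JDN 2273617 mod 7 = 3, and JDN 0 was a Monday, so this is a Thursday.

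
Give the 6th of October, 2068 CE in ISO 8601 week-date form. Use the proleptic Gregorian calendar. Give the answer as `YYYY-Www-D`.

2068-W40-6

The weekday is Saturday (ISO weekday 6).
That Saturday belongs to ISO week 40 of ISO year 2068.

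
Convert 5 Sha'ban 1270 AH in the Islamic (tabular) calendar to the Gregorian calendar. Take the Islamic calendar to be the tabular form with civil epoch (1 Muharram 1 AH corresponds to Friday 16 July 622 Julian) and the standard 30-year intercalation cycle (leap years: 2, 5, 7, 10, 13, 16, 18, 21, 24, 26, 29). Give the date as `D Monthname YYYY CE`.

Julian Day Number of the source date = 2398342.
Converting JDN 2398342 to the Gregorian calendar gives 3 May 1854 CE.

3 May 1854 CE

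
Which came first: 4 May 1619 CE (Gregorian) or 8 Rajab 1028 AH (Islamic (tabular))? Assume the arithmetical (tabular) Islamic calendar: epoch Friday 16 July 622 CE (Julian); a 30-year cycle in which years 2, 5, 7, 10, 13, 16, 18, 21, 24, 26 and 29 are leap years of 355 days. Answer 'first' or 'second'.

first

First date → JDN 2312511; second date → JDN 2312559.
JDN 2312511 < JDN 2312559, so the first date is earlier.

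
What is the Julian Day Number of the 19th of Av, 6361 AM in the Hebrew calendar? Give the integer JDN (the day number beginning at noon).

2671276

In the Gregorian calendar the same day is 9 August 2601.
JDN 2299161 is 15 October 1582 CE (Gregorian); the target day is +372115 days from there, so JDN = 2671276.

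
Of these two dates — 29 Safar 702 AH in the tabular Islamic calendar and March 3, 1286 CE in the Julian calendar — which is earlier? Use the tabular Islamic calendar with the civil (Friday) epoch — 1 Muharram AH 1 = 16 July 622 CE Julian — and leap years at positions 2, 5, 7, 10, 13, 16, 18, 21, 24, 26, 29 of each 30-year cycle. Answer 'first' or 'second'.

Converting both to JDN: 2196909 vs 2190831; the smaller is the second.

second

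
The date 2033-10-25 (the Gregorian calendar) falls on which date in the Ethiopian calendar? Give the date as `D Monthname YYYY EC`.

15 Tikimt 2026 EC

Julian Day Number of the source date = 2463896.
Converting JDN 2463896 to the Ethiopian calendar gives 15 Tikimt 2026 EC.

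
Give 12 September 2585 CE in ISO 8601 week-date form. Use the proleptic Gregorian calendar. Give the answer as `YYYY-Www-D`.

2585-W37-1

The weekday is Monday (ISO weekday 1).
That Monday belongs to ISO week 37 of ISO year 2585.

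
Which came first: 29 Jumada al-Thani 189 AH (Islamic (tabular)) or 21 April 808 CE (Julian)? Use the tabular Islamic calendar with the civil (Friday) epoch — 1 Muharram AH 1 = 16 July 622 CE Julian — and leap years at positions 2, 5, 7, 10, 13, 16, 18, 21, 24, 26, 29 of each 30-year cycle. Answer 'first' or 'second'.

The two dates have Julian Day Numbers 2015237 and 2016291 respectively.
Since 2015237 < 2016291, the first date comes first.

first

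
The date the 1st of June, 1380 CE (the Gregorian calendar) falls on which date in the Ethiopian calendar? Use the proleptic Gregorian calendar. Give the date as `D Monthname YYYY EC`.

Both dates share Julian Day Number 2225247; in the Ethiopian calendar that is 29 Ginbot 1372 EC.

29 Ginbot 1372 EC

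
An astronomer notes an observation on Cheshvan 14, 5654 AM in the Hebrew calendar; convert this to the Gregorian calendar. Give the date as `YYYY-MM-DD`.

Julian Day Number of the source date = 2412761.
Converting JDN 2412761 to the Gregorian calendar gives 24 October 1893 CE.

1893-10-24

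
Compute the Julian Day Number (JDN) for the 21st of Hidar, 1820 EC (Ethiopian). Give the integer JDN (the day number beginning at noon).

2388691

Equivalently 30 November 1827 (Gregorian).
JDN 2451545 is 1 January 2000 CE (Gregorian); the target day is −62854 days from there, so JDN = 2388691.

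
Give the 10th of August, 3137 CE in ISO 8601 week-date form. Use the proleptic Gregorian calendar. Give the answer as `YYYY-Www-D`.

The weekday is Tuesday (ISO weekday 2).
That Tuesday belongs to ISO week 32 of ISO year 3137.

3137-W32-2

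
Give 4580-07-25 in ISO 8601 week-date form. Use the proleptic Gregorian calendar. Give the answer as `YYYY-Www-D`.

4580-W30-2

The weekday is Tuesday (ISO weekday 2).
That Tuesday belongs to ISO week 30 of ISO year 4580.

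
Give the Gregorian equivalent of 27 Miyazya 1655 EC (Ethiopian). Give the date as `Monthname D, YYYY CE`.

May 2, 1663 CE

Julian Day Number of the source date = 2328580.
Converting JDN 2328580 to the Gregorian calendar gives 2 May 1663 CE.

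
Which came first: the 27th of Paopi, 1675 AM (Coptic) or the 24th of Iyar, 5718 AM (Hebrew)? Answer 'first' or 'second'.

First date → JDN 2436514; second date → JDN 2436338.
JDN 2436338 < JDN 2436514, so the second date is earlier.

second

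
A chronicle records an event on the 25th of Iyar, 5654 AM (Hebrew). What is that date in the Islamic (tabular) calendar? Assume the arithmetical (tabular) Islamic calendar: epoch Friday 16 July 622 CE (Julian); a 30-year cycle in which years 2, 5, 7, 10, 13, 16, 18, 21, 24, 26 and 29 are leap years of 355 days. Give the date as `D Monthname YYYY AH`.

26 Dhu al-Qa'dah 1311 AH

Julian Day Number of the source date = 2412980.
Converting JDN 2412980 to the tabular Islamic calendar gives 26 Dhu al-Qa'dah 1311 AH.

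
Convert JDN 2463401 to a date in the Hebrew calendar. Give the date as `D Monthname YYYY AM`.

8 Tammuz 5792 AM

The Gregorian equivalent of JDN 2463401 is 17 June 2032.
In the Hebrew calendar that day is 8 Tammuz 5792 AM.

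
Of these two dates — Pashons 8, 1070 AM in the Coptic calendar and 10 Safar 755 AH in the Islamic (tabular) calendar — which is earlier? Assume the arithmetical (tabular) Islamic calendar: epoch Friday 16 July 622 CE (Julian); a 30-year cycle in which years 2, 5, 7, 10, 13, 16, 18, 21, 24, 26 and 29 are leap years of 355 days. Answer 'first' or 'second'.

second

Converting both to JDN: 2215729 vs 2215671; the smaller is the second.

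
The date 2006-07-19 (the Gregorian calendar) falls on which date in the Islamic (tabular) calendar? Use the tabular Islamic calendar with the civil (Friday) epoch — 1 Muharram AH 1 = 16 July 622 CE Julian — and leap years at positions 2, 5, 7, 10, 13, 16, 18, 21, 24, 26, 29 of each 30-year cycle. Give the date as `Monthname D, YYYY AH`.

Jumada al-Thani 22, 1427 AH

Both dates share Julian Day Number 2453936; in the tabular Islamic calendar that is 22 Jumada al-Thani 1427 AH.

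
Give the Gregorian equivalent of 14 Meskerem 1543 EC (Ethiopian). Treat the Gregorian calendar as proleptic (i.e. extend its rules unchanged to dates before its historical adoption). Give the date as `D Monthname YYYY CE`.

Both dates share Julian Day Number 2287449; in the Gregorian calendar that is 21 September 1550 CE.

21 September 1550 CE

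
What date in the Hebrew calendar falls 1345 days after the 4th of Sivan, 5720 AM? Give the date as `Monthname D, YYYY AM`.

JDN of the 4th of Sivan, 5720 AM = 2437085.
2437085 + 1345 = 2438430.
JDN 2438430 in the Hebrew calendar is Shevat 21, 5724 AM.

Shevat 21, 5724 AM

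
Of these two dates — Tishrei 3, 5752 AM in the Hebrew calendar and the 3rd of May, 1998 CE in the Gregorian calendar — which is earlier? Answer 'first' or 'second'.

first

First date → JDN 2448511; second date → JDN 2450937.
JDN 2448511 < JDN 2450937, so the first date is earlier.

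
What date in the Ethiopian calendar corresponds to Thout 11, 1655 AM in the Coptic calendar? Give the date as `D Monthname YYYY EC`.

11 Meskerem 1931 EC

The source date corresponds to 21 September 1938 in the Gregorian calendar (JDN 2429163).
That day falls on 11 Meskerem 1931 EC in the Ethiopian calendar.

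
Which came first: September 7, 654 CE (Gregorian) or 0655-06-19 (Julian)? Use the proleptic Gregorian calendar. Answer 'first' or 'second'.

Converting both to JDN: 1960178 vs 1960466; the smaller is the first.

first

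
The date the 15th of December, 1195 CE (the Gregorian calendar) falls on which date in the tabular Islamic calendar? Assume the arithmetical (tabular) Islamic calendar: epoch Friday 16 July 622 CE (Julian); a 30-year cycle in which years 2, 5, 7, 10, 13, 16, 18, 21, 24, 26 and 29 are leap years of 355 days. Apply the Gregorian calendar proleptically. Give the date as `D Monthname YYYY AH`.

Both dates share Julian Day Number 2157873; in the tabular Islamic calendar that is 3 Muharram 592 AH.

3 Muharram 592 AH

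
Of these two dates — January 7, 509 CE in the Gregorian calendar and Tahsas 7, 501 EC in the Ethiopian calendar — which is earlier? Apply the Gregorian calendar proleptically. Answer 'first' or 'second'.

The two dates have Julian Day Numbers 1906975 and 1906942 respectively.
Since 1906942 < 1906975, the second date comes first.

second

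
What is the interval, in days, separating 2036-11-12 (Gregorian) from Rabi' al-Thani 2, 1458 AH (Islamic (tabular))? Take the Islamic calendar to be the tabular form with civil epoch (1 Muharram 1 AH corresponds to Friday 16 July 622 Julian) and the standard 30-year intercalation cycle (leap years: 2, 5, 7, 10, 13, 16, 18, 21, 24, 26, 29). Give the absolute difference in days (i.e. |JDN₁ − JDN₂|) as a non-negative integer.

168

First date → JDN 2465010; second date → JDN 2464842.
The interval is |2465010 − 2464842| = 168 days.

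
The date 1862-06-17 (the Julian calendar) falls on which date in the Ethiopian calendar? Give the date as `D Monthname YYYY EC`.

23 Sene 1854 EC

Julian Day Number of the source date = 2401321.
Converting JDN 2401321 to the Ethiopian calendar gives 23 Sene 1854 EC.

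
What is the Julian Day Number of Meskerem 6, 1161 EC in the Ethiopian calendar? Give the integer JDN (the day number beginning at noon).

2147916

In the proleptic Gregorian calendar the same day is 10 September 1168.
JDN 2299161 is 15 October 1582 CE (Gregorian); the target day is −151245 days from there, so JDN = 2147916.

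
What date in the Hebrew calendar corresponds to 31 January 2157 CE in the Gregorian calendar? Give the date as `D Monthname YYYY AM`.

21 Shevat 5917 AM

Julian Day Number of the source date = 2508919.
Converting JDN 2508919 to the Hebrew calendar gives 21 Shevat 5917 AM.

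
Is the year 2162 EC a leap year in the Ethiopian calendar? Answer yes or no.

2162 mod 4 = 2; in the Ethiopian calendar a year is leap when year mod 4 = 3, so it is a common year.

no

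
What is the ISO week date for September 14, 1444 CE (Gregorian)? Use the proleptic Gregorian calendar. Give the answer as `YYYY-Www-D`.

The weekday is Saturday (ISO weekday 6).
That Saturday belongs to ISO week 37 of ISO year 1444.

1444-W37-6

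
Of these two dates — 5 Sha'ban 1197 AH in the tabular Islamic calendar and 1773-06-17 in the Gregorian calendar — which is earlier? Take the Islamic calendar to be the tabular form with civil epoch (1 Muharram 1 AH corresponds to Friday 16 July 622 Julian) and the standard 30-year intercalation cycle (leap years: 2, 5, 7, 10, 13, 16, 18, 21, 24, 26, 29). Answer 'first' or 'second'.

Converting both to JDN: 2372474 vs 2368803; the smaller is the second.

second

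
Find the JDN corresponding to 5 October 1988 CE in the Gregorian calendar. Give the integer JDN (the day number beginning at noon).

JDN 2299161 is 15 October 1582 CE (Gregorian); the target day is +148279 days from there, so JDN = 2447440.

2447440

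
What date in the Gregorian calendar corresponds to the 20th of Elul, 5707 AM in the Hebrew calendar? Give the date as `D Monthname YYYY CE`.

Both dates share Julian Day Number 2432434; in the Gregorian calendar that is 5 September 1947 CE.

5 September 1947 CE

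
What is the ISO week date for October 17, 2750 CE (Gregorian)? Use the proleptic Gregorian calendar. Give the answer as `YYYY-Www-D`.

2750-W42-2

The weekday is Tuesday (ISO weekday 2).
That Tuesday belongs to ISO week 42 of ISO year 2750.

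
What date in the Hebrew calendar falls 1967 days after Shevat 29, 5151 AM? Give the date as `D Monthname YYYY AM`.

The starting date is JDN 2229155; 2229155 + 1967 = 2231122.
JDN 2231122 corresponds to 17 Tammuz 5156 AM.

17 Tammuz 5156 AM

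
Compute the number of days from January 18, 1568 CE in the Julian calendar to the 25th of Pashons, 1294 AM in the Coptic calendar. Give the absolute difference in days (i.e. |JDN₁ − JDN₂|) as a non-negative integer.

First date → JDN 2293787; second date → JDN 2297562.
The interval is |2293787 − 2297562| = 3775 days.

3775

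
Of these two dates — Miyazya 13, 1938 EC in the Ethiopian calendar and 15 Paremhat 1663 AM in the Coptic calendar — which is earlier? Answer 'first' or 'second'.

First date → JDN 2431932; second date → JDN 2432269.
JDN 2431932 < JDN 2432269, so the first date is earlier.

first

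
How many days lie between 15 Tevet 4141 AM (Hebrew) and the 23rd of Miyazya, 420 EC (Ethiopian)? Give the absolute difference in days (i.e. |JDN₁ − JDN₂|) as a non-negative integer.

JDN of the first date = 1860216.
JDN of the second date = 1877493.
|1877493 − 1860216| = 17277.

17277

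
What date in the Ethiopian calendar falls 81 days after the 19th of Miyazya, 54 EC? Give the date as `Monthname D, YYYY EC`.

Hamle 10, 54 EC

JDN of the 19th of Miyazya, 54 EC = 1743807.
1743807 + 81 = 1743888.
JDN 1743888 in the Ethiopian calendar is Hamle 10, 54 EC.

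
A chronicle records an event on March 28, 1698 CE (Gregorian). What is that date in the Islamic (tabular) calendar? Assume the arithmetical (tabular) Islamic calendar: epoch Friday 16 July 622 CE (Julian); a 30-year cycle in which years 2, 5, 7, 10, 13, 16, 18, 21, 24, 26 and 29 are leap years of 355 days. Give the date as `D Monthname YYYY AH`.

16 Ramadan 1109 AH

Both dates share Julian Day Number 2341329; in the tabular Islamic calendar that is 16 Ramadan 1109 AH.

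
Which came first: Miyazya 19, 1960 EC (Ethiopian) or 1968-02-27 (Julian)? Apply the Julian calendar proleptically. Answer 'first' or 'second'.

Converting both to JDN: 2439974 vs 2439927; the smaller is the second.

second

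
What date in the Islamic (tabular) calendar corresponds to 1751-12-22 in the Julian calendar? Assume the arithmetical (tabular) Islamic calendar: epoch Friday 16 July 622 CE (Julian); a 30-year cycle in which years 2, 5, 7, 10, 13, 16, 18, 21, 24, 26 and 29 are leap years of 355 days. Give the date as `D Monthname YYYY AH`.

14 Safar 1165 AH

The source date corresponds to 2 January 1752 in the Gregorian calendar (JDN 2360966).
That day falls on 14 Safar 1165 AH in the tabular Islamic calendar.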